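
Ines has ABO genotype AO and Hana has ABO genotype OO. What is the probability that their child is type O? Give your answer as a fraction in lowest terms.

1/2

ABO cross AO × OO → offspring phenotypes: 1/2 O, 1/2 A.
So P(type O) = 1/2.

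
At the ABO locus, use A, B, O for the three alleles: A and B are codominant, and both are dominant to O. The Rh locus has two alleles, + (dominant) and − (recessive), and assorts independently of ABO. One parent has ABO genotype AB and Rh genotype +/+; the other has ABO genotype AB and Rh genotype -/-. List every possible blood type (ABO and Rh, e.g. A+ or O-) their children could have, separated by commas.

A+, B+, AB+

Gametes from AB × AB give offspring ABO genotypes AA, AB, BB, i.e. phenotypes A, B, AB.
Rh cross +/+ × -/- → phenotypes Rh+.
Combining independently: A+, B+, AB+.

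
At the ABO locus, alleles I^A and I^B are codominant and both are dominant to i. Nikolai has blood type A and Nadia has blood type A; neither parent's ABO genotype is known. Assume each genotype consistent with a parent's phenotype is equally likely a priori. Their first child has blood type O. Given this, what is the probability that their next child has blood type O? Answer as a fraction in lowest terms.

Possible genotypes: Nikolai ∈ {I^A I^A, I^A i}; Nadia ∈ {I^A I^A, I^A i}.
Weight each parental genotype pair by prior × P(type-O child):
  I^A i × I^A i: posterior weight 1; P(next child type O) = 1/4.
Weighted sum = 1/4.

1/4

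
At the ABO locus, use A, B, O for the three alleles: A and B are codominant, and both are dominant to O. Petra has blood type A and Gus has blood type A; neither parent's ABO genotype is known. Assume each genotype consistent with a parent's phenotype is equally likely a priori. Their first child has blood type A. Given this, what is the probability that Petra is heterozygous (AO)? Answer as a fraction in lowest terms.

7/15

Possible genotypes: Petra ∈ {AA, AO}; Gus ∈ {AA, AO}.
Weight each parental genotype pair by prior × P(type-A child):
  AA × AA: posterior weight 4/15.
  AA × AO: posterior weight 4/15.
  AO × AA: posterior weight 4/15.
  AO × AO: posterior weight 1/5.
Sum the posterior weight over pairs where Petra is AO: 7/15.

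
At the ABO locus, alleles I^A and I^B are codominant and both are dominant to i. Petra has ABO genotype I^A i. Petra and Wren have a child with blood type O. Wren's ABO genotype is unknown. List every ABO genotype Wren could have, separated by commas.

I^A i, I^B i, i i

For each candidate genotype of Wren, check whether crossing it with I^A i can produce every observed child phenotype.
  I^A I^A → possible child types {A} ✗
  I^A I^B → possible child types {A, B, AB} ✗
  I^A i → possible child types {O, A} ✓
  I^B I^B → possible child types {B, AB} ✗
  I^B i → possible child types {O, A, B, AB} ✓
  i i → possible child types {O, A} ✓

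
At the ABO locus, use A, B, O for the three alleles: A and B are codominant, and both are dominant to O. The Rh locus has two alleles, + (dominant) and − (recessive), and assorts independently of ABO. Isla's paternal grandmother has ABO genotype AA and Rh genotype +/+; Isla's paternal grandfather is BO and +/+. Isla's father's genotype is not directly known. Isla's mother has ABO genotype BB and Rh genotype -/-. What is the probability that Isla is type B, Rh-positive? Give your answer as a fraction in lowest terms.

1/2

Isla's father's ABO genotype from AA × BO: 1/2 AB, 1/2 AO.
Crossing each possibility with the mother BB and summing P(type B): 1/2·1/2 + 1/2·1/2 = 1/2.
Similarly for Rh via the father's Rh distribution: P(Rh+) = 1.
Independent loci: 1/2 × 1 = 1/2.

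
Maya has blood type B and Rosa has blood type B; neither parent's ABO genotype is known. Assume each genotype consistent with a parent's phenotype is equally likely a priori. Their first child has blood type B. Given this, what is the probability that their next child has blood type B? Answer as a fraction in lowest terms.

Possible genotypes: Maya ∈ {BB, BO}; Rosa ∈ {BB, BO}.
Weight each parental genotype pair by prior × P(type-B child):
  BB × BB: posterior weight 4/15; P(next child type B) = 1.
  BB × BO: posterior weight 4/15; P(next child type B) = 1.
  BO × BB: posterior weight 4/15; P(next child type B) = 1.
  BO × BO: posterior weight 1/5; P(next child type B) = 3/4.
Weighted sum = 19/20.

19/20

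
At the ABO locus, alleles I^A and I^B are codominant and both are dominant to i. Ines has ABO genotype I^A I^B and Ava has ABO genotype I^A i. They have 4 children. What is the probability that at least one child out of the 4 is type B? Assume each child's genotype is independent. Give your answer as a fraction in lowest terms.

ABO cross I^A I^B × I^A i → 1/2 A, 1/4 B, 1/4 AB.
So P(type B) = 1/4 per child.
P(none) = (3/4)^4 = 81/256; P(at least one) = 1 − 81/256 = 175/256.

175/256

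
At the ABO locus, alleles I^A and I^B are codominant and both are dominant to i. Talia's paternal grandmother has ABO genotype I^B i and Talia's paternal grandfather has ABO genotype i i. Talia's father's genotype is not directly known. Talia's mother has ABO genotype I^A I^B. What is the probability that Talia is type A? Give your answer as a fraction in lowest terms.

Talia's father's ABO genotype from I^B i × i i: 1/2 I^B i, 1/2 i i.
Crossing each possibility with the mother I^A I^B and summing P(type A): 1/2·1/4 + 1/2·1/2 = 3/8.

3/8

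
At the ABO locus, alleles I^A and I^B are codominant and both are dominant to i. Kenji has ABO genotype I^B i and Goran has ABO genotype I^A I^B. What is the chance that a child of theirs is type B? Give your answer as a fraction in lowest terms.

ABO cross I^B i × I^A I^B → offspring phenotypes: 1/4 A, 1/2 B, 1/4 AB.
So P(type B) = 1/2.

1/2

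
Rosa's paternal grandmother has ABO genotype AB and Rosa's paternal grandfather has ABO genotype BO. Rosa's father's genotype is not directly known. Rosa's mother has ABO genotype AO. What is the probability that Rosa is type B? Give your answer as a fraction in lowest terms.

1/4

Rosa's father's ABO genotype from AB × BO: 1/4 AB, 1/4 AO, 1/4 BB, 1/4 BO.
Crossing each possibility with the mother AO and summing P(type B): 1/4·1/4 + 1/4·0 + 1/4·1/2 + 1/4·1/4 = 1/4.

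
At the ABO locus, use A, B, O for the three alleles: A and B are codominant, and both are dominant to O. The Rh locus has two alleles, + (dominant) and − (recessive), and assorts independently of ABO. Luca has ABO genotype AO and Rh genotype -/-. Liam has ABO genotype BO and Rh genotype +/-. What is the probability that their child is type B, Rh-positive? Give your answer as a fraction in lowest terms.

ABO cross AO × BO → offspring phenotypes: 1/4 O, 1/4 A, 1/4 B, 1/4 AB.
Rh cross -/- × +/- → 1/2 Rh+, 1/2 Rh-.
Independent loci: P(type B, Rh-positive) = 1/4 × 1/2 = 1/8.

1/8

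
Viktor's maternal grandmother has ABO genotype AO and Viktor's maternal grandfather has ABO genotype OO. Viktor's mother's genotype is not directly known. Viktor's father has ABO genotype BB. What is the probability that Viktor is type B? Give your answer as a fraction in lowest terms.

3/4

Viktor's mother's ABO genotype from AO × OO: 1/2 AO, 1/2 OO.
Crossing each possibility with the father BB and summing P(type B): 1/2·1/2 + 1/2·1 = 3/4.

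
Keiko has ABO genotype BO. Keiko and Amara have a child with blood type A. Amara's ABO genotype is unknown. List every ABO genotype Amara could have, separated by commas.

AA, AB, AO

For each candidate genotype of Amara, check whether crossing it with BO can produce every observed child phenotype.
  AA → possible child types {A, AB} ✓
  AB → possible child types {A, B, AB} ✓
  AO → possible child types {O, A, B, AB} ✓
  BB → possible child types {B} ✗
  BO → possible child types {O, B} ✗
  OO → possible child types {O, B} ✗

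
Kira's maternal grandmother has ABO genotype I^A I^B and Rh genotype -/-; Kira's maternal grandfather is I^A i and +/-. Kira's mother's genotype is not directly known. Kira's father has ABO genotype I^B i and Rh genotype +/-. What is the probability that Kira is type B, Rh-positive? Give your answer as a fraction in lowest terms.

15/64

Kira's mother's ABO genotype from I^A I^B × I^A i: 1/4 I^A I^A, 1/4 I^A I^B, 1/4 I^A i, 1/4 I^B i.
Crossing each possibility with the father I^B i and summing P(type B): 1/4·0 + 1/4·1/2 + 1/4·1/4 + 1/4·3/4 = 3/8.
Similarly for Rh via the mother's Rh distribution: P(Rh+) = 5/8.
Independent loci: 3/8 × 5/8 = 15/64.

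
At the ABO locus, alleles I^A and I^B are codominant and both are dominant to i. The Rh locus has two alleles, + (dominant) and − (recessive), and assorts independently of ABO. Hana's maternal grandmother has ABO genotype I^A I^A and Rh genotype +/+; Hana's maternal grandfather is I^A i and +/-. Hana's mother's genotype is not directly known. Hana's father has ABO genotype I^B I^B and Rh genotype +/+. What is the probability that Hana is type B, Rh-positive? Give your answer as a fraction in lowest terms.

Hana's mother's ABO genotype from I^A I^A × I^A i: 1/2 I^A I^A, 1/2 I^A i.
Crossing each possibility with the father I^B I^B and summing P(type B): 1/2·0 + 1/2·1/2 = 1/4.
Similarly for Rh via the mother's Rh distribution: P(Rh+) = 1.
Independent loci: 1/4 × 1 = 1/4.

1/4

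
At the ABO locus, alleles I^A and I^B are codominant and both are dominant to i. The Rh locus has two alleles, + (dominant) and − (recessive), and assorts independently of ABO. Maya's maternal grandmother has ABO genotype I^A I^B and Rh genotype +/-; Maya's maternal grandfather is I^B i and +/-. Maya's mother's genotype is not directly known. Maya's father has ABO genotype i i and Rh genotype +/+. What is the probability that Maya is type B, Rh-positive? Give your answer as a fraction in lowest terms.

Maya's mother's ABO genotype from I^A I^B × I^B i: 1/4 I^A I^B, 1/4 I^A i, 1/4 I^B I^B, 1/4 I^B i.
Crossing each possibility with the father i i and summing P(type B): 1/4·1/2 + 1/4·0 + 1/4·1 + 1/4·1/2 = 1/2.
Similarly for Rh via the mother's Rh distribution: P(Rh+) = 1.
Independent loci: 1/2 × 1 = 1/2.

1/2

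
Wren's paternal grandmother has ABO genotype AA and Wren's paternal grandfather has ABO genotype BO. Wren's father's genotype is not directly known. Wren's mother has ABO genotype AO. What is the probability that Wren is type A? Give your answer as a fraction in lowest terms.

Wren's father's ABO genotype from AA × BO: 1/2 AB, 1/2 AO.
Crossing each possibility with the mother AO and summing P(type A): 1/2·1/2 + 1/2·3/4 = 5/8.

5/8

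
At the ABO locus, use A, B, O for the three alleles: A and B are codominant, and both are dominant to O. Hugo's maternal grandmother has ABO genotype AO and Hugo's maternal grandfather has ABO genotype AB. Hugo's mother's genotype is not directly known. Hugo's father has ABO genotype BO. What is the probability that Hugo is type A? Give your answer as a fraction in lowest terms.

Hugo's mother's ABO genotype from AO × AB: 1/4 AA, 1/4 AB, 1/4 AO, 1/4 BO.
Crossing each possibility with the father BO and summing P(type A): 1/4·1/2 + 1/4·1/4 + 1/4·1/4 + 1/4·0 = 1/4.

1/4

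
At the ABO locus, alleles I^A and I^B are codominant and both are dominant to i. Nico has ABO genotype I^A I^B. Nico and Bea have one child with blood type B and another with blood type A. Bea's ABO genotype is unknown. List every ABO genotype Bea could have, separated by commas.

For each candidate genotype of Bea, check whether crossing it with I^A I^B can produce every observed child phenotype.
  I^A I^A → possible child types {A, AB} ✗
  I^A I^B → possible child types {A, B, AB} ✓
  I^A i → possible child types {A, B, AB} ✓
  I^B I^B → possible child types {B, AB} ✗
  I^B i → possible child types {A, B, AB} ✓
  i i → possible child types {A, B} ✓

I^A I^B, I^A i, I^B i, i i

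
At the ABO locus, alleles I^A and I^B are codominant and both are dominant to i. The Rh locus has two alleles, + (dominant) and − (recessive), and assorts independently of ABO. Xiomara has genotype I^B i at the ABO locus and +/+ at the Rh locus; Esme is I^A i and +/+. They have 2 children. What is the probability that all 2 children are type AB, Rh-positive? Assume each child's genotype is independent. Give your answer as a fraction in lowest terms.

1/16

ABO cross I^B i × I^A i → 1/4 O, 1/4 A, 1/4 B, 1/4 AB.
Rh cross +/+ × +/+ → 1 Rh+; so P(type AB, Rh-positive) = 1/4 × 1 = 1/4 per child.
All 2 independent: (1/4)^2 = 1/16.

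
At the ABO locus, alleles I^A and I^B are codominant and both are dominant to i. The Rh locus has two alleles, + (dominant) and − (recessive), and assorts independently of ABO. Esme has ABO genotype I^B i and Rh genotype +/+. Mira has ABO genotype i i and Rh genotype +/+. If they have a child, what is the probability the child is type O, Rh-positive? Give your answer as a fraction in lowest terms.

1/2

ABO cross I^B i × i i → offspring phenotypes: 1/2 O, 1/2 B.
Rh cross +/+ × +/+ → 1 Rh+.
Independent loci: P(type O, Rh-positive) = 1/2 × 1 = 1/2.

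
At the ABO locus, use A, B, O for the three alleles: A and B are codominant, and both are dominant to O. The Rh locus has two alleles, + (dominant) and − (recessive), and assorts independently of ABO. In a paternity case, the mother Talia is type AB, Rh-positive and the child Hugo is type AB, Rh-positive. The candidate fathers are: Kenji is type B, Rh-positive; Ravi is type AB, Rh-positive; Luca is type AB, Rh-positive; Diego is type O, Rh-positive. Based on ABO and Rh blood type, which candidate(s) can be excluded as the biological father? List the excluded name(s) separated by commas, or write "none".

Diego

A candidate is excluded only if no genotype consistent with his phenotype could produce a type AB, Rh-positive child with a type AB, Rh-positive mother.
Diego (type O, Rh+): no genotype consistent with that phenotype can produce a type-AB Rh+ child with a type-AB mother.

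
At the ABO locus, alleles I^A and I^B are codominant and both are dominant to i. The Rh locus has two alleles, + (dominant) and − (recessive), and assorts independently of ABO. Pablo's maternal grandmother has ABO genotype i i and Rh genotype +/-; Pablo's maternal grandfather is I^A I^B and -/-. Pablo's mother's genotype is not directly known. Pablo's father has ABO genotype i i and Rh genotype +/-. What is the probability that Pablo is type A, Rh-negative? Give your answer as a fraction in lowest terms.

3/32

Pablo's mother's ABO genotype from i i × I^A I^B: 1/2 I^A i, 1/2 I^B i.
Crossing each possibility with the father i i and summing P(type A): 1/2·1/2 + 1/2·0 = 1/4.
Similarly for Rh via the mother's Rh distribution: P(Rh-) = 3/8.
Independent loci: 1/4 × 3/8 = 3/32.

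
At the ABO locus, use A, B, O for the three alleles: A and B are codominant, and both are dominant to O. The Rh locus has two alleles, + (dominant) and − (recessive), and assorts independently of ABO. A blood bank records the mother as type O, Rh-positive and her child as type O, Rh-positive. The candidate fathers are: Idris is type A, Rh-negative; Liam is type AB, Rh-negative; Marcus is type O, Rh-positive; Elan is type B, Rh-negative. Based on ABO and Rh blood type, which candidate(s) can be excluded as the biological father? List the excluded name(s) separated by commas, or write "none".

Liam

A candidate is excluded only if no genotype consistent with his phenotype could produce a type O, Rh-positive child with a type O, Rh-positive mother.
Liam (type AB, Rh-): no genotype consistent with that phenotype can produce a type-O Rh+ child with a type-O mother.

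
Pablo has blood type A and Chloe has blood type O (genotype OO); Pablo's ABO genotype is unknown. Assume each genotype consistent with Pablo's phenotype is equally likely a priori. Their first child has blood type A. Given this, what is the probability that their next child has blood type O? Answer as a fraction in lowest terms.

Possible genotypes: Pablo ∈ {AA, AO}; Chloe ∈ {OO}.
Weight each parental genotype pair by prior × P(type-A child):
  AA × OO: posterior weight 2/3; P(next child type O) = 0.
  AO × OO: posterior weight 1/3; P(next child type O) = 1/2.
Weighted sum = 1/6.

1/6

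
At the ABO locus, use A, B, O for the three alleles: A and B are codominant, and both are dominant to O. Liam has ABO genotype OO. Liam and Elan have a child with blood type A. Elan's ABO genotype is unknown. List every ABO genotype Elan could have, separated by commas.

For each candidate genotype of Elan, check whether crossing it with OO can produce every observed child phenotype.
  AA → possible child types {A} ✓
  AB → possible child types {A, B} ✓
  AO → possible child types {O, A} ✓
  BB → possible child types {B} ✗
  BO → possible child types {O, B} ✗
  OO → possible child types {O} ✗

AA, AB, AO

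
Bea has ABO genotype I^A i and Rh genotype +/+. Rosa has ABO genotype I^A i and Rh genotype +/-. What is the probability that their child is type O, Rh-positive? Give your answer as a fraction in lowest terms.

1/4

ABO cross I^A i × I^A i → offspring phenotypes: 1/4 O, 3/4 A.
Rh cross +/+ × +/- → 1 Rh+.
Independent loci: P(type O, Rh-positive) = 1/4 × 1 = 1/4.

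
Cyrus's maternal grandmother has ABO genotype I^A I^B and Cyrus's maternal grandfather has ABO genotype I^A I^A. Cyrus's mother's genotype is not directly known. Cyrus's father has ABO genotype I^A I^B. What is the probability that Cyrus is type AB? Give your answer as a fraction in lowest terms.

1/2

Cyrus's mother's ABO genotype from I^A I^B × I^A I^A: 1/2 I^A I^A, 1/2 I^A I^B.
Crossing each possibility with the father I^A I^B and summing P(type AB): 1/2·1/2 + 1/2·1/2 = 1/2.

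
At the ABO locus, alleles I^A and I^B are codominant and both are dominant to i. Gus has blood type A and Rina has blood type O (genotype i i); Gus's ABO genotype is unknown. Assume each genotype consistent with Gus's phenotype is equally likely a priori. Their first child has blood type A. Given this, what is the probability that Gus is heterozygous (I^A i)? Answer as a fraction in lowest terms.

1/3

Possible genotypes: Gus ∈ {I^A I^A, I^A i}; Rina ∈ {i i}.
Weight each parental genotype pair by prior × P(type-A child):
  I^A I^A × i i: posterior weight 2/3.
  I^A i × i i: posterior weight 1/3.
Sum the posterior weight over pairs where Gus is I^A i: 1/3.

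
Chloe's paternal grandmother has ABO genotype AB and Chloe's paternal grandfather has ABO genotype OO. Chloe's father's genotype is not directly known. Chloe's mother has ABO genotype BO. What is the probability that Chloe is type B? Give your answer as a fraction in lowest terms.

Chloe's father's ABO genotype from AB × OO: 1/2 AO, 1/2 BO.
Crossing each possibility with the mother BO and summing P(type B): 1/2·1/4 + 1/2·3/4 = 1/2.

1/2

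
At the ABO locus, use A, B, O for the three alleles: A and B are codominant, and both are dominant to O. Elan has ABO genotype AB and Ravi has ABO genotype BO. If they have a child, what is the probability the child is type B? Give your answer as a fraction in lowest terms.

ABO cross AB × BO → offspring phenotypes: 1/4 A, 1/2 B, 1/4 AB.
So P(type B) = 1/2.

1/2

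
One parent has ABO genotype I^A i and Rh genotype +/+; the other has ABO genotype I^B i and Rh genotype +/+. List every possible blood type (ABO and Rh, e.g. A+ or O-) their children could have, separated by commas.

O+, A+, B+, AB+

Gametes from I^A i × I^B i give offspring ABO genotypes I^A I^B, I^A i, I^B i, i i, i.e. phenotypes O, A, B, AB.
Rh cross +/+ × +/+ → phenotypes Rh+.
Combining independently: O+, A+, B+, AB+.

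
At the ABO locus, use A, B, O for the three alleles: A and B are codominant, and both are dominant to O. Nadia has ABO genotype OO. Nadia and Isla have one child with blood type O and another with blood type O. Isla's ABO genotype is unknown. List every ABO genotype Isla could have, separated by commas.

For each candidate genotype of Isla, check whether crossing it with OO can produce every observed child phenotype.
  AA → possible child types {A} ✗
  AB → possible child types {A, B} ✗
  AO → possible child types {O, A} ✓
  BB → possible child types {B} ✗
  BO → possible child types {O, B} ✓
  OO → possible child types {O} ✓

AO, BO, OO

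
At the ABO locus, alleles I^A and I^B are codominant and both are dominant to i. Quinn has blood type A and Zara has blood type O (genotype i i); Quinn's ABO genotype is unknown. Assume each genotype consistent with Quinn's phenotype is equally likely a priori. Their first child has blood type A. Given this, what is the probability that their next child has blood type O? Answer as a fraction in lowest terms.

1/6

Possible genotypes: Quinn ∈ {I^A I^A, I^A i}; Zara ∈ {i i}.
Weight each parental genotype pair by prior × P(type-A child):
  I^A I^A × i i: posterior weight 2/3; P(next child type O) = 0.
  I^A i × i i: posterior weight 1/3; P(next child type O) = 1/2.
Weighted sum = 1/6.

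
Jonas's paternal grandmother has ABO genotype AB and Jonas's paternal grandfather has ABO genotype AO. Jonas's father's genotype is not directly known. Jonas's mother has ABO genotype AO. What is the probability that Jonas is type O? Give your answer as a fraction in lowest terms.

Jonas's father's ABO genotype from AB × AO: 1/4 AA, 1/4 AB, 1/4 AO, 1/4 BO.
Crossing each possibility with the mother AO and summing P(type O): 1/4·0 + 1/4·0 + 1/4·1/4 + 1/4·1/4 = 1/8.

1/8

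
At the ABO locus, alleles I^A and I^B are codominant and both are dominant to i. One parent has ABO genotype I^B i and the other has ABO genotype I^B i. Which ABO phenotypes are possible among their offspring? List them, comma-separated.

Gametes from I^B i × I^B i give offspring ABO genotypes I^B I^B, I^B i, i i, i.e. phenotypes O, B.

O, B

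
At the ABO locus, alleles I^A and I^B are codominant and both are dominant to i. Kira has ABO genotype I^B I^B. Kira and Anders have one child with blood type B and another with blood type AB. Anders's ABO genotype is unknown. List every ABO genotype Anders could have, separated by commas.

I^A I^B, I^A i

For each candidate genotype of Anders, check whether crossing it with I^B I^B can produce every observed child phenotype.
  I^A I^A → possible child types {AB} ✗
  I^A I^B → possible child types {B, AB} ✓
  I^A i → possible child types {B, AB} ✓
  I^B I^B → possible child types {B} ✗
  I^B i → possible child types {B} ✗
  i i → possible child types {B} ✗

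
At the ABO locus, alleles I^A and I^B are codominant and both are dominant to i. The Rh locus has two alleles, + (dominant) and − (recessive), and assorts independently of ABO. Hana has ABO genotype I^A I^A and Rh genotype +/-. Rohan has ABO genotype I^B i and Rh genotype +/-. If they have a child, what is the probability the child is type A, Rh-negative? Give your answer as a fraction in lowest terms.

ABO cross I^A I^A × I^B i → offspring phenotypes: 1/2 A, 1/2 AB.
Rh cross +/- × +/- → 3/4 Rh+, 1/4 Rh-.
Independent loci: P(type A, Rh-negative) = 1/2 × 1/4 = 1/8.

1/8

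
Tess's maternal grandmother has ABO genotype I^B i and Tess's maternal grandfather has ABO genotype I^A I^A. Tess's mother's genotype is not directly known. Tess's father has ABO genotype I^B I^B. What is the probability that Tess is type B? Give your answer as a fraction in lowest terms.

1/2

Tess's mother's ABO genotype from I^B i × I^A I^A: 1/2 I^A I^B, 1/2 I^A i.
Crossing each possibility with the father I^B I^B and summing P(type B): 1/2·1/2 + 1/2·1/2 = 1/2.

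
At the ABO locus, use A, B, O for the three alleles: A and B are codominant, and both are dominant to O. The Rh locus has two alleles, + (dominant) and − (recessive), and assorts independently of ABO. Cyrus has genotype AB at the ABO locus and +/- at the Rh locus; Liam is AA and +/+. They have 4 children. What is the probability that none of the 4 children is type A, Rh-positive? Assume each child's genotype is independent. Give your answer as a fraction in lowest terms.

1/16

ABO cross AB × AA → 1/2 A, 1/2 AB.
Rh cross +/- × +/+ → 1 Rh+; so P(type A, Rh-positive) = 1/2 × 1 = 1/2 per child.
P(not type A, Rh-positive) = 1/2 for one child; (1/2)^4 = 1/16.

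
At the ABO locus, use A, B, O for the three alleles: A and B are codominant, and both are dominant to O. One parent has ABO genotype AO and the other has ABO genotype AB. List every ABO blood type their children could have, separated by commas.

Gametes from AO × AB give offspring ABO genotypes AA, AB, AO, BO, i.e. phenotypes A, B, AB.

A, B, AB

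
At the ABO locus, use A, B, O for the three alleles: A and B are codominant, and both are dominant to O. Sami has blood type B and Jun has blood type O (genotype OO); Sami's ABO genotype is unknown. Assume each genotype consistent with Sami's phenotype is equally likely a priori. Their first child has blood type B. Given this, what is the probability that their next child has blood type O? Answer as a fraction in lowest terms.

Possible genotypes: Sami ∈ {BB, BO}; Jun ∈ {OO}.
Weight each parental genotype pair by prior × P(type-B child):
  BB × OO: posterior weight 2/3; P(next child type O) = 0.
  BO × OO: posterior weight 1/3; P(next child type O) = 1/2.
Weighted sum = 1/6.

1/6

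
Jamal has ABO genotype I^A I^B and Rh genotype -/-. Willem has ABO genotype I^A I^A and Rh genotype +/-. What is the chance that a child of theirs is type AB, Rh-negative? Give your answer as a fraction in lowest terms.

ABO cross I^A I^B × I^A I^A → offspring phenotypes: 1/2 A, 1/2 AB.
Rh cross -/- × +/- → 1/2 Rh+, 1/2 Rh-.
Independent loci: P(type AB, Rh-negative) = 1/2 × 1/2 = 1/4.

1/4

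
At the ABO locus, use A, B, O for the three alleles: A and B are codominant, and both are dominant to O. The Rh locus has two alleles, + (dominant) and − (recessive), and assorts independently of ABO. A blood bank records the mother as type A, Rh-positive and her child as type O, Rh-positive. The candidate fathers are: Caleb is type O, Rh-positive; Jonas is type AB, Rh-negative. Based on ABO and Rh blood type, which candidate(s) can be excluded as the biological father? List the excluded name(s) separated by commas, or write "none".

A candidate is excluded only if no genotype consistent with his phenotype could produce a type O, Rh-positive child with a type A, Rh-positive mother.
Jonas (type AB, Rh-): no genotype consistent with that phenotype can produce a type-O Rh+ child with a type-A mother.

Jonas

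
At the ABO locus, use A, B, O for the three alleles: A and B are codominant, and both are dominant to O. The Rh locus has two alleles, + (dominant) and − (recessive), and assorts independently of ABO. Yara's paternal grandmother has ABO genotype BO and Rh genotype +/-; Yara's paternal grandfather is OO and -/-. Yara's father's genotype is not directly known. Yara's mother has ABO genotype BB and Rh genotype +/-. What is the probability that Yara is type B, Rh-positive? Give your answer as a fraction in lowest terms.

Yara's father's ABO genotype from BO × OO: 1/2 BO, 1/2 OO.
Crossing each possibility with the mother BB and summing P(type B): 1/2·1 + 1/2·1 = 1.
Similarly for Rh via the father's Rh distribution: P(Rh+) = 5/8.
Independent loci: 1 × 5/8 = 5/8.

5/8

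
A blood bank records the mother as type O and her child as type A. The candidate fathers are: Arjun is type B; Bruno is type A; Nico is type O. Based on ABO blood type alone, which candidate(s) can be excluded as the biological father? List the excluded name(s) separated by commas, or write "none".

Arjun, Nico

A candidate is excluded only if no genotype consistent with his phenotype could produce a type A child with a type O mother.
Arjun (type B): no genotype consistent with that phenotype can produce a type-A child with a type-O mother.
Nico (type O): no genotype consistent with that phenotype can produce a type-A child with a type-O mother.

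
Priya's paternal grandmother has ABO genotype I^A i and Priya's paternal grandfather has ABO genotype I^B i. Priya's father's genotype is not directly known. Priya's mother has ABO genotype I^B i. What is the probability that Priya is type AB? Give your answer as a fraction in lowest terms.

Priya's father's ABO genotype from I^A i × I^B i: 1/4 I^A I^B, 1/4 I^A i, 1/4 I^B i, 1/4 i i.
Crossing each possibility with the mother I^B i and summing P(type AB): 1/4·1/4 + 1/4·1/4 + 1/4·0 + 1/4·0 = 1/8.

1/8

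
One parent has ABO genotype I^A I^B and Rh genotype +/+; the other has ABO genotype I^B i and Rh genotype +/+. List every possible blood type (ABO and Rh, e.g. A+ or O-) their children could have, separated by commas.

Gametes from I^A I^B × I^B i give offspring ABO genotypes I^A I^B, I^A i, I^B I^B, I^B i, i.e. phenotypes A, B, AB.
Rh cross +/+ × +/+ → phenotypes Rh+.
Combining independently: A+, B+, AB+.

A+, B+, AB+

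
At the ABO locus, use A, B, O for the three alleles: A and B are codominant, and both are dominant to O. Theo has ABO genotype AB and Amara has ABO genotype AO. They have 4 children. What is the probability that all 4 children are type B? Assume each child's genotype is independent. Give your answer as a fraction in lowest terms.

ABO cross AB × AO → 1/2 A, 1/4 B, 1/4 AB.
So P(type B) = 1/4 per child.
All 4 independent: (1/4)^4 = 1/256.

1/256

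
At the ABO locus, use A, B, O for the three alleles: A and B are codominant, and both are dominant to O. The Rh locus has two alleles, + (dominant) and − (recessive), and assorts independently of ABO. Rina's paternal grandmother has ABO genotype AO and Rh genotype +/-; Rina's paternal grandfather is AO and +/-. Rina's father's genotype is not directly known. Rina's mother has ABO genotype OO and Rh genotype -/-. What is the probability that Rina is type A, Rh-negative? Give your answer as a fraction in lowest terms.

Rina's father's ABO genotype from AO × AO: 1/4 AA, 1/2 AO, 1/4 OO.
Crossing each possibility with the mother OO and summing P(type A): 1/4·1 + 1/2·1/2 + 1/4·0 = 1/2.
Similarly for Rh via the father's Rh distribution: P(Rh-) = 1/2.
Independent loci: 1/2 × 1/2 = 1/4.

1/4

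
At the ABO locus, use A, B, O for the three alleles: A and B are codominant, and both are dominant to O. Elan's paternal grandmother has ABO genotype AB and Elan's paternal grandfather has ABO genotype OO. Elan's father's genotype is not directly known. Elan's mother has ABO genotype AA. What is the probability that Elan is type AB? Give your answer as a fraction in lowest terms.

Elan's father's ABO genotype from AB × OO: 1/2 AO, 1/2 BO.
Crossing each possibility with the mother AA and summing P(type AB): 1/2·0 + 1/2·1/2 = 1/4.

1/4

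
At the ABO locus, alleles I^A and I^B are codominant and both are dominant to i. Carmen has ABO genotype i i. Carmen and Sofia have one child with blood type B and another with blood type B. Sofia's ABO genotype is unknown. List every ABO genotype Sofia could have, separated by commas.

For each candidate genotype of Sofia, check whether crossing it with i i can produce every observed child phenotype.
  I^A I^A → possible child types {A} ✗
  I^A I^B → possible child types {A, B} ✓
  I^A i → possible child types {O, A} ✗
  I^B I^B → possible child types {B} ✓
  I^B i → possible child types {O, B} ✓
  i i → possible child types {O} ✗

I^A I^B, I^B I^B, I^B i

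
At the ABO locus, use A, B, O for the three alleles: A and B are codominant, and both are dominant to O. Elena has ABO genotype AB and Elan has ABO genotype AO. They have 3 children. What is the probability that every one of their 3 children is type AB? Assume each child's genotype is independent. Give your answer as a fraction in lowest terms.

1/64

ABO cross AB × AO → 1/2 A, 1/4 B, 1/4 AB.
So P(type AB) = 1/4 per child.
All 3 independent: (1/4)^3 = 1/64.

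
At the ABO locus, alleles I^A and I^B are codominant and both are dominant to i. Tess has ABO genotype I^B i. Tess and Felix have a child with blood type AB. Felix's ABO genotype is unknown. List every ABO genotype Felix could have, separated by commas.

For each candidate genotype of Felix, check whether crossing it with I^B i can produce every observed child phenotype.
  I^A I^A → possible child types {A, AB} ✓
  I^A I^B → possible child types {A, B, AB} ✓
  I^A i → possible child types {O, A, B, AB} ✓
  I^B I^B → possible child types {B} ✗
  I^B i → possible child types {O, B} ✗
  i i → possible child types {O, B} ✗

I^A I^A, I^A I^B, I^A i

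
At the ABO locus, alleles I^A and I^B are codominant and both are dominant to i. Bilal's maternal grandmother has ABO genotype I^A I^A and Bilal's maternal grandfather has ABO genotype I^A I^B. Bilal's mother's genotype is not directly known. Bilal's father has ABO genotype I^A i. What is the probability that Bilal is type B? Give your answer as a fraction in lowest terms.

1/8

Bilal's mother's ABO genotype from I^A I^A × I^A I^B: 1/2 I^A I^A, 1/2 I^A I^B.
Crossing each possibility with the father I^A i and summing P(type B): 1/2·0 + 1/2·1/4 = 1/8.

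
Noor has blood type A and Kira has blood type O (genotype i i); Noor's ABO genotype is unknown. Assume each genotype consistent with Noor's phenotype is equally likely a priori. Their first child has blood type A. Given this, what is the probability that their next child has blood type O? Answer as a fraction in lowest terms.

1/6

Possible genotypes: Noor ∈ {I^A I^A, I^A i}; Kira ∈ {i i}.
Weight each parental genotype pair by prior × P(type-A child):
  I^A I^A × i i: posterior weight 2/3; P(next child type O) = 0.
  I^A i × i i: posterior weight 1/3; P(next child type O) = 1/2.
Weighted sum = 1/6.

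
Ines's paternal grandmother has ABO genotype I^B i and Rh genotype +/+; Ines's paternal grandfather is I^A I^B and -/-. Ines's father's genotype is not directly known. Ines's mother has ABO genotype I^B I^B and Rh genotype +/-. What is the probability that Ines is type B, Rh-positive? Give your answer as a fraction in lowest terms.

9/16

Ines's father's ABO genotype from I^B i × I^A I^B: 1/4 I^A I^B, 1/4 I^A i, 1/4 I^B I^B, 1/4 I^B i.
Crossing each possibility with the mother I^B I^B and summing P(type B): 1/4·1/2 + 1/4·1/2 + 1/4·1 + 1/4·1 = 3/4.
Similarly for Rh via the father's Rh distribution: P(Rh+) = 3/4.
Independent loci: 3/4 × 3/4 = 9/16.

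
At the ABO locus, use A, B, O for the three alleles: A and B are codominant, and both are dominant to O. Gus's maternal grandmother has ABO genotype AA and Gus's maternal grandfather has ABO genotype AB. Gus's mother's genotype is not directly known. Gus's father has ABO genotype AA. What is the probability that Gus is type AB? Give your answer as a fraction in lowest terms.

Gus's mother's ABO genotype from AA × AB: 1/2 AA, 1/2 AB.
Crossing each possibility with the father AA and summing P(type AB): 1/2·0 + 1/2·1/2 = 1/4.

1/4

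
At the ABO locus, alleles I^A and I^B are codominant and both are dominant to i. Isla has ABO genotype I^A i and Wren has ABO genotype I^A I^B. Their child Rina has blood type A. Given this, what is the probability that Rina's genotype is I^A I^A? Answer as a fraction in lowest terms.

Cross I^A i × I^A I^B → 1/4 I^A I^A, 1/4 I^A I^B, 1/4 I^A i, 1/4 I^B i.
Type-A genotypes among offspring: I^A I^A (1/4), I^A i (1/4); total 1/2.
P(I^A I^A | type A) = (1/4) / (1/2) = 1/2.

1/2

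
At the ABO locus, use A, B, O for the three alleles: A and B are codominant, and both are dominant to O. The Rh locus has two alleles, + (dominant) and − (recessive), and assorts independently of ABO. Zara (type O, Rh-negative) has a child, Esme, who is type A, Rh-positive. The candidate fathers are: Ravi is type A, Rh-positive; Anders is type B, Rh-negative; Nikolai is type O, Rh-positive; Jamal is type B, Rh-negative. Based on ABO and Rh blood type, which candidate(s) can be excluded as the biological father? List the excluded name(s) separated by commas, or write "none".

A candidate is excluded only if no genotype consistent with his phenotype could produce a type A, Rh-positive child with a type O, Rh-negative mother.
Anders (type B, Rh-): no genotype consistent with that phenotype can produce a type-A Rh+ child with a type-O mother.
Nikolai (type O, Rh+): no genotype consistent with that phenotype can produce a type-A Rh+ child with a type-O mother.
Jamal (type B, Rh-): no genotype consistent with that phenotype can produce a type-A Rh+ child with a type-O mother.

Anders, Nikolai, Jamal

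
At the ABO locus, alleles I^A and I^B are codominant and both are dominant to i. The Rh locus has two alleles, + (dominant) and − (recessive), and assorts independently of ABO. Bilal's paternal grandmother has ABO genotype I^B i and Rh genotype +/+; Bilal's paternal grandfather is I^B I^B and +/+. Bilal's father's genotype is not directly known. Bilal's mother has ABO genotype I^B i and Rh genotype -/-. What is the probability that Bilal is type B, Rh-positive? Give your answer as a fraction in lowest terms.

7/8

Bilal's father's ABO genotype from I^B i × I^B I^B: 1/2 I^B I^B, 1/2 I^B i.
Crossing each possibility with the mother I^B i and summing P(type B): 1/2·1 + 1/2·3/4 = 7/8.
Similarly for Rh via the father's Rh distribution: P(Rh+) = 1.
Independent loci: 7/8 × 1 = 7/8.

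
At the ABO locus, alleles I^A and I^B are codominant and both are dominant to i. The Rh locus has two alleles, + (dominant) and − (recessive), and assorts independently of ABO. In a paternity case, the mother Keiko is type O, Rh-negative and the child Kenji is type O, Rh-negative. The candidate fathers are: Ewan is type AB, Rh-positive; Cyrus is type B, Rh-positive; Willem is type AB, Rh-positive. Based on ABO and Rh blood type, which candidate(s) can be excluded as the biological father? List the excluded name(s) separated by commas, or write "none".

A candidate is excluded only if no genotype consistent with his phenotype could produce a type O, Rh-negative child with a type O, Rh-negative mother.
Ewan (type AB, Rh+): no genotype consistent with that phenotype can produce a type-O Rh- child with a type-O mother.
Willem (type AB, Rh+): no genotype consistent with that phenotype can produce a type-O Rh- child with a type-O mother.

Ewan, Willem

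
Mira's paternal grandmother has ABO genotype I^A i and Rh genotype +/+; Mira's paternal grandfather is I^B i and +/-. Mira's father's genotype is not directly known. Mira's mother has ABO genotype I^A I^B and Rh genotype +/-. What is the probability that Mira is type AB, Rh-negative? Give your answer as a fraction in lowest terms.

Mira's father's ABO genotype from I^A i × I^B i: 1/4 I^A I^B, 1/4 I^A i, 1/4 I^B i, 1/4 i i.
Crossing each possibility with the mother I^A I^B and summing P(type AB): 1/4·1/2 + 1/4·1/4 + 1/4·1/4 + 1/4·0 = 1/4.
Similarly for Rh via the father's Rh distribution: P(Rh-) = 1/8.
Independent loci: 1/4 × 1/8 = 1/32.

1/32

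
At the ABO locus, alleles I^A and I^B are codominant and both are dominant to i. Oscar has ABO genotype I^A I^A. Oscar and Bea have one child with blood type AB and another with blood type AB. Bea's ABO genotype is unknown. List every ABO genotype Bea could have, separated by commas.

I^A I^B, I^B I^B, I^B i

For each candidate genotype of Bea, check whether crossing it with I^A I^A can produce every observed child phenotype.
  I^A I^A → possible child types {A} ✗
  I^A I^B → possible child types {A, AB} ✓
  I^A i → possible child types {A} ✗
  I^B I^B → possible child types {AB} ✓
  I^B i → possible child types {A, AB} ✓
  i i → possible child types {A} ✗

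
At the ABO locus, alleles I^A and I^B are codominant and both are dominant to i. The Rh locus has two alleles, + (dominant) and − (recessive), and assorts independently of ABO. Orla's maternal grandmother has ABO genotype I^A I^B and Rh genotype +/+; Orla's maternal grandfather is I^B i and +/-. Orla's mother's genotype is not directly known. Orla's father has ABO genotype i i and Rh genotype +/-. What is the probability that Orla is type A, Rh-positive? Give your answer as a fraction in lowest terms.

Orla's mother's ABO genotype from I^A I^B × I^B i: 1/4 I^A I^B, 1/4 I^A i, 1/4 I^B I^B, 1/4 I^B i.
Crossing each possibility with the father i i and summing P(type A): 1/4·1/2 + 1/4·1/2 + 1/4·0 + 1/4·0 = 1/4.
Similarly for Rh via the mother's Rh distribution: P(Rh+) = 7/8.
Independent loci: 1/4 × 7/8 = 7/32.

7/32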